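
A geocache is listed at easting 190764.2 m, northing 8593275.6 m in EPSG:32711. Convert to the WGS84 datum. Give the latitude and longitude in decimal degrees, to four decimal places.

Zone 11S: λ₀ = -117°, k₀ = 0.9996, false easting 500000 m, false northing 10000000 m.
Meridian distance M = (N − FN)/k₀ = -1407287.3 m.
Inverse transverse Mercator on WGS84 gives φ = -12.70969981°, λ = -119.84730023°.

lat -12.7097°, lon -119.8473°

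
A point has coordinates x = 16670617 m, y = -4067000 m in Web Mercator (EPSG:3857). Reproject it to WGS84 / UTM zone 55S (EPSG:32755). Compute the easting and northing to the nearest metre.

E 753577 m, N 6202919 m

Web Mercator inverse (R = 6378137 m) → φ = -34.28399751°, λ = 149.75470047°.
UTM 55S forward: E = 753576.881 m, N = 6202918.891 m.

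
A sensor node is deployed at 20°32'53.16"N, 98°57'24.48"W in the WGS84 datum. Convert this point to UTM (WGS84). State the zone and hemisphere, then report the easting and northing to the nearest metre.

Longitude -98.9568° lies in the 6° band [-102°, -96°), giving zone 14; latitude is north of the equator, so 14N.
Zone 14 central meridian λ₀ = 6×14 − 183 = -99°; Δλ = +0.0432°.
Transverse Mercator on WGS84 with k₀ = 0.9996 gives E = 504503.099 m, N = 2272136.541 m.

Zone 14N: E 504503 m, N 2272137 m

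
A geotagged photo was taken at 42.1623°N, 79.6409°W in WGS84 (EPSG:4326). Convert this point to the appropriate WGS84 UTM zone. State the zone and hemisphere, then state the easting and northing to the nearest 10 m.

Zone 17N: E 612270 m, N 4668690 m

Longitude -79.6409° lies in the 6° band [-84°, -78°), giving zone 17; latitude is north of the equator, so 17N.
Zone 17 central meridian λ₀ = 6×17 − 183 = -81°; Δλ = +1.3591°.
Transverse Mercator on WGS84 with k₀ = 0.9996 gives E = 612272.019 m, N = 4668690.359 m.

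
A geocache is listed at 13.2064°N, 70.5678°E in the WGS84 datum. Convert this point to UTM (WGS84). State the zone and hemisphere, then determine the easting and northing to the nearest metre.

Longitude 70.5678° lies in the 6° band [66°, 72°), giving zone 42; latitude is north of the equator, so 42N.
Zone 42 central meridian λ₀ = 6×42 − 183 = 69°; Δλ = +1.5678°.
Transverse Mercator on WGS84 with k₀ = 0.9996 gives E = 669891.891 m, N = 1460492.031 m.

Zone 42N: E 669892 m, N 1460492 m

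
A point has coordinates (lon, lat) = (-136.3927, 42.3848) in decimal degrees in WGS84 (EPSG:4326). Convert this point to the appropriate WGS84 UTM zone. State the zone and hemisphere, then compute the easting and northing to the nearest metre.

Longitude -136.3927° lies in the 6° band [-138°, -132°), giving zone 8; latitude is north of the equator, so 8N.
Zone 8 central meridian λ₀ = 6×8 − 183 = -135°; Δλ = -1.3927°.
Transverse Mercator on WGS84 with k₀ = 0.9996 gives E = 385356.349 m, N = 4693440.918 m.

Zone 8N: E 385356 m, N 4693441 m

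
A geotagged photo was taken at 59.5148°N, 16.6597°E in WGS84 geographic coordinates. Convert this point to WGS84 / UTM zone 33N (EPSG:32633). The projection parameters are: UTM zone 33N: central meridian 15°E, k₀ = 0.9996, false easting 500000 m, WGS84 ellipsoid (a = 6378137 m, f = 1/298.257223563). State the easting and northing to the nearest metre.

Zone 33 central meridian λ₀ = 6×33 − 183 = 15°; Δλ = +1.6597°.
Transverse Mercator on WGS84 with k₀ = 0.9996 gives E = 593920.025 m, N = 6598549.956 m.

E 593920 m, N 6598550 m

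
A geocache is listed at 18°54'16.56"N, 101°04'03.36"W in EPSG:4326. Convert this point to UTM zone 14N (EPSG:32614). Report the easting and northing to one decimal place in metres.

E 282224.0 m, N 2091545.2 m

Zone 14 central meridian λ₀ = 6×14 − 183 = -99°; Δλ = -2.0676°.
Transverse Mercator on WGS84 with k₀ = 0.9996 gives E = 282224.009 m, N = 2091545.190 m.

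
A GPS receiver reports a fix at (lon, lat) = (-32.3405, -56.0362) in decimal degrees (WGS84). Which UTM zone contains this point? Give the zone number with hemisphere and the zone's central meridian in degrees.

UTM zone = ⌊(λ + 180)/6⌋ + 1; -32.3405° ∈ [-36°, -30°) → zone 25.
Hemisphere: S (φ < 0).
Central meridian λ₀ = 6×25 − 183 = -33°.

Zone 25S, central meridian -33°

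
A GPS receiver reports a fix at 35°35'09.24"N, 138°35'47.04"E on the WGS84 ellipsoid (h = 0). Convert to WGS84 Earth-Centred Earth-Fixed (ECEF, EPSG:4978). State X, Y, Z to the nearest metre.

WGS84: a = 6378137 m, e² = 0.006694380; N(φ) = a/√(1−e²sin²φ) = 6385378.761 m.
X = (N+h)·cosφ·cosλ = -3895014.176 m; Y = (N+h)·cosφ·sinλ = 3434351.888 m; Z = (N(1−e²)+h)·sinφ = 3690922.879 m.

X -3895014 m, Y 3434352 m, Z 3690923 m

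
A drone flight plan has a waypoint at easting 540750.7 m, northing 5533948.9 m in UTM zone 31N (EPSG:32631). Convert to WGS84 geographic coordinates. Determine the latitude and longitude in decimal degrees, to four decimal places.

lat 49.9565°, lon 3.5681°

Zone 31N: λ₀ = 3°, k₀ = 0.9996, false easting 500000 m.
Meridian distance M = (N − FN)/k₀ = 5536163.4 m.
Inverse transverse Mercator on WGS84 gives φ = 49.95650039°, λ = 3.56810035°.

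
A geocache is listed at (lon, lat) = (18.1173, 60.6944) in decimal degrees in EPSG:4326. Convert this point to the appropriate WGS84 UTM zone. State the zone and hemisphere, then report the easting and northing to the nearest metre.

Longitude 18.1173° lies in the 6° band [18°, 24°), giving zone 34; latitude is north of the equator, so 34N.
Zone 34 central meridian λ₀ = 6×34 − 183 = 21°; Δλ = -2.8827°.
Transverse Mercator on WGS84 with k₀ = 0.9996 gives E = 342625.731 m, N = 6732202.387 m.

Zone 34N: E 342626 m, N 6732202 m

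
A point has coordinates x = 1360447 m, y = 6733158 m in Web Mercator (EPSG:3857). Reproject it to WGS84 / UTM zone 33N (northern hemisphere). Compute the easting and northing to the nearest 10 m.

Web Mercator inverse (R = 6378137 m) → φ = 51.62809726°, λ = 12.22110333°.
UTM 33N forward: E = 307667.641 m, N = 5723333.402 m.

E 307670 m, N 5723330 m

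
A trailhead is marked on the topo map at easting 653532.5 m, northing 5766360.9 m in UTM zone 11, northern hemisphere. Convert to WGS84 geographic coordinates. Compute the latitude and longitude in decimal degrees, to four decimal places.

Zone 11N: λ₀ = -117°, k₀ = 0.9996, false easting 500000 m.
Meridian distance M = (N − FN)/k₀ = 5768668.4 m.
Inverse transverse Mercator on WGS84 gives φ = 52.02660001°, λ = -114.76210039°.

lat 52.0266°, lon -114.7621°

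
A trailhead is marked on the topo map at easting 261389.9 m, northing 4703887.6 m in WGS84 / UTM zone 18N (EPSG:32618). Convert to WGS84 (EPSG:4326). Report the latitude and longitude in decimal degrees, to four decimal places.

lat 42.4506°, lon -77.9016°

Zone 18N: λ₀ = -75°, k₀ = 0.9996, false easting 500000 m.
Meridian distance M = (N − FN)/k₀ = 4705769.9 m.
Inverse transverse Mercator on WGS84 gives φ = 42.45059963°, λ = -77.90160043°.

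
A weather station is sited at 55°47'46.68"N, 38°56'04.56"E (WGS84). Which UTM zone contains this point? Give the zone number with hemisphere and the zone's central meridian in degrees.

UTM zone = ⌊(λ + 180)/6⌋ + 1; 38.9346° ∈ [36°, 42°) → zone 37.
Hemisphere: N (φ ≥ 0).
Central meridian λ₀ = 6×37 − 183 = 39°.

Zone 37N, central meridian 39°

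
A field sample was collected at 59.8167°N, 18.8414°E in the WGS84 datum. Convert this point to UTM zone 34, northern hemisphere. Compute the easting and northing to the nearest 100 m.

Zone 34 central meridian λ₀ = 6×34 − 183 = 21°; Δλ = -2.1586°.
Transverse Mercator on WGS84 with k₀ = 0.9996 gives E = 378947.033 m, N = 6632969.278 m.

E 378900 m, N 6633000 m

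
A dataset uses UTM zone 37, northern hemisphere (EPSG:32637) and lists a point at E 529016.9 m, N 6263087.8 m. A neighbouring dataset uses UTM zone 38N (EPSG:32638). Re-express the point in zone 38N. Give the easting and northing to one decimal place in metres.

UTM 37N → geographic: φ = 56.51129968°, λ = 39.47150027°.
UTM 38N (λ₀ = 45°) forward: E = 159972.420 m, N = 6276686.817 m.

E 159972.4 m, N 6276686.8 m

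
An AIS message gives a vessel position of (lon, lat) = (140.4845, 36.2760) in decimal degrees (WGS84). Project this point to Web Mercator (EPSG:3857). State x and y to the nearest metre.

x 15638663 m, y 4338665 m

Web Mercator is spherical with R = a = 6378137 m.
x = R·λ = 6378137 × 2.451917073 = 15638663.004 m.
y = R·ln tan(π/4 + φ/2) = 6378137 × 0.680240218 = 4338665.306 m.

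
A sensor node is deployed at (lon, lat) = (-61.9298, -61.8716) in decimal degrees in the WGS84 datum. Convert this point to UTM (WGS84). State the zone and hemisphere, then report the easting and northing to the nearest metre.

Zone 20S: E 556288 m, N 3139660 m

Longitude -61.9298° lies in the 6° band [-66°, -60°), giving zone 20; latitude is south of the equator, so 20S.
Zone 20 central meridian λ₀ = 6×20 − 183 = -63°; Δλ = +1.0702°.
Transverse Mercator on WGS84 with k₀ = 0.9996 gives E = 556288.113 m, N = 3139659.985 m.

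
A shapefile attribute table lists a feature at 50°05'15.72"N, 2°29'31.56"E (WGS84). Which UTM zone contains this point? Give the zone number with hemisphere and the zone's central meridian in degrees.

Zone 31N, central meridian 3°

UTM zone = ⌊(λ + 180)/6⌋ + 1; 2.4921° ∈ [0°, 6°) → zone 31.
Hemisphere: N (φ ≥ 0).
Central meridian λ₀ = 6×31 − 183 = 3°.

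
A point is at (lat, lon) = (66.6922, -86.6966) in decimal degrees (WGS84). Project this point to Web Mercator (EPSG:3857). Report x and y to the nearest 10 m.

x -9651020 m, y 10068920 m

Web Mercator is spherical with R = a = 6378137 m.
x = R·λ = 6378137 × -1.513141120 = -9651021.366 m.
y = R·ln tan(π/4 + φ/2) = 6378137 × 1.578661012 = 10068916.212 m.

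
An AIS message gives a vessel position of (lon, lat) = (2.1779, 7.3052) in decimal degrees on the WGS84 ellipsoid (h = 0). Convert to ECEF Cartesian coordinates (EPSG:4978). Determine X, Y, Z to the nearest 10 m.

X 6322140 m, Y 240430 m, Z 805620 m

WGS84: a = 6378137 m, e² = 0.006694380; N(φ) = a/√(1−e²sin²φ) = 6378482.202 m.
X = (N+h)·cosφ·cosλ = 6322137.362 m; Y = (N+h)·cosφ·sinλ = 240429.896 m; Z = (N(1−e²)+h)·sinφ = 805624.041 m.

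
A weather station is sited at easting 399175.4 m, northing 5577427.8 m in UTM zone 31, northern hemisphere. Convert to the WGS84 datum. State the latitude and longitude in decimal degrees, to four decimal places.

Zone 31N: λ₀ = 3°, k₀ = 0.9996, false easting 500000 m.
Meridian distance M = (N − FN)/k₀ = 5579659.7 m.
Inverse transverse Mercator on WGS84 gives φ = 50.34030029°, λ = 1.58310022°.

lat 50.3403°, lon 1.5831°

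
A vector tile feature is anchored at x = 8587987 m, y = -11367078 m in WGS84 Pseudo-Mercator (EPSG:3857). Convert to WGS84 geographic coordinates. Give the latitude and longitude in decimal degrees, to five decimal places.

lat -70.89680°, lon 77.14720°

R = 6378137 m. λ = x/R = 77.14719982°.
φ = 2·arctan(exp(y/R)) − 90° = 2·arctan(0.16827) − 90° = -70.89680124°.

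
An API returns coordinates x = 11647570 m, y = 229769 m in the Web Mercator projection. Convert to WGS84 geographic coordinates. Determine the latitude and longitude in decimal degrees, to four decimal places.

R = 6378137 m. λ = x/R = 104.63190154°.
φ = 2·arctan(exp(y/R)) − 90° = 2·arctan(1.03668) − 90° = 2.06360375°.

lat 2.0636°, lon 104.6319°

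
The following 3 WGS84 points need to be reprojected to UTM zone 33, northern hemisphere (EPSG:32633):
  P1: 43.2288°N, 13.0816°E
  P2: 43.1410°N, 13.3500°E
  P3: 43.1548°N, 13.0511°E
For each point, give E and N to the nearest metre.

UTM zone 33N: λ₀ = 15°, k₀ = 0.9996.
P1 (43.2288°, 13.0816°) → (344213.969, 4788009.788) m.
P2 (43.1410°, 13.3500°) → (365817.915, 4777794.141) m.
P3 (43.1548°, 13.0511°) → (341545.717, 4779848.904) m.

P1: E 344214 m, N 4788010 m; P2: E 365818 m, N 4777794 m; P3: E 341546 m, N 4779849 m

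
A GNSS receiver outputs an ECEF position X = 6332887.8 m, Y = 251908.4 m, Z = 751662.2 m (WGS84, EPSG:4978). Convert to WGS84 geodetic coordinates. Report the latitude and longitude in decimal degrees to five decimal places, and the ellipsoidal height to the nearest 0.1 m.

λ = atan2(Y, X) = 2.27789965°; p = √(X²+Y²) = 6337896.0 m.
Bowring's method on WGS84 (a = 6378137 m, b = 6356752.314 m) gives φ = 6.80870032°, h = 4474.291 m.

lat 6.80870°, lon 2.27790°, h 4474.3 m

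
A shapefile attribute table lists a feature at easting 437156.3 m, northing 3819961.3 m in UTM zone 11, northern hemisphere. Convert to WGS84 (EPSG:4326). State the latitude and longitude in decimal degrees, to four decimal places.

lat 34.5194°, lon -117.6847°

Zone 11N: λ₀ = -117°, k₀ = 0.9996, false easting 500000 m.
Meridian distance M = (N − FN)/k₀ = 3821489.9 m.
Inverse transverse Mercator on WGS84 gives φ = 34.51940039°, λ = -117.68470047°.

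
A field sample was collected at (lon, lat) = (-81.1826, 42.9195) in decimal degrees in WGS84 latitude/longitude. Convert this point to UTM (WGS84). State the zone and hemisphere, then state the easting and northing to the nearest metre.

Zone 17N: E 485097 m, N 4751892 m

Longitude -81.1826° lies in the 6° band [-84°, -78°), giving zone 17; latitude is north of the equator, so 17N.
Zone 17 central meridian λ₀ = 6×17 − 183 = -81°; Δλ = -0.1826°.
Transverse Mercator on WGS84 with k₀ = 0.9996 gives E = 485097.158 m, N = 4751891.642 m.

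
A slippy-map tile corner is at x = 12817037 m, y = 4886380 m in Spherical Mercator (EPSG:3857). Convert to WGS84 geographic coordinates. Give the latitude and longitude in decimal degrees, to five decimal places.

lat 40.14050°, lon 115.13740°

R = 6378137 m. λ = x/R = 115.13740234°.
φ = 2·arctan(exp(y/R)) − 90° = 2·arctan(2.15139) − 90° = 40.14049718°.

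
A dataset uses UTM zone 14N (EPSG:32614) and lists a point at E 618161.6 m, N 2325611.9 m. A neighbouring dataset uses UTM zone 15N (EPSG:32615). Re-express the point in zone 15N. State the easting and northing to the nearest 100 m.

UTM 14N → geographic: φ = 21.02749997°, λ = -97.86289993°.
UTM 15N (λ₀ = -93°) forward: E = -5756.736 m, N = 2332905.173 m.

E -5800 m, N 2332900 m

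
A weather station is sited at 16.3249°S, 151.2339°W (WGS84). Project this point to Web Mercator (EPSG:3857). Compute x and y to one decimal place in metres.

x -16835280.7 m, y -1842378.8 m

Web Mercator is spherical with R = a = 6378137 m.
x = R·λ = 6378137 × -2.639529496 = -16835280.739 m.
y = R·ln tan(π/4 + φ/2) = 6378137 × -0.288858460 = -1842378.832 m.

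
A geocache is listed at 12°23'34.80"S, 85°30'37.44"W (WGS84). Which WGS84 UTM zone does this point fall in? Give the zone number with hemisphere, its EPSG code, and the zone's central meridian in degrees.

Zone 16S (EPSG:32716), central meridian -87°

UTM zone = ⌊(λ + 180)/6⌋ + 1; -85.5104° ∈ [-90°, -84°) → zone 16.
Hemisphere: S (φ < 0).
Central meridian λ₀ = 6×16 − 183 = -87°.
EPSG code: 32716.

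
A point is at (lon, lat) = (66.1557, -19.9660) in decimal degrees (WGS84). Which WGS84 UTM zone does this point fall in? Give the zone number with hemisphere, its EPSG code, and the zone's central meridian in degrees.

UTM zone = ⌊(λ + 180)/6⌋ + 1; 66.1557° ∈ [66°, 72°) → zone 42.
Hemisphere: S (φ < 0).
Central meridian λ₀ = 6×42 − 183 = 69°.
EPSG code: 32742.

Zone 42S (EPSG:32742), central meridian 69°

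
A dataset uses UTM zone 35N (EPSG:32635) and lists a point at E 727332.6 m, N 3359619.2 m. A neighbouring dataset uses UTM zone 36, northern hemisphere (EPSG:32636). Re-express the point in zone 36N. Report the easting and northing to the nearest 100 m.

UTM 35N → geographic: φ = 30.34710014°, λ = 29.36499960°.
UTM 36N (λ₀ = 33°) forward: E = 150523.540 m, N = 3362853.602 m.

E 150500 m, N 3362900 m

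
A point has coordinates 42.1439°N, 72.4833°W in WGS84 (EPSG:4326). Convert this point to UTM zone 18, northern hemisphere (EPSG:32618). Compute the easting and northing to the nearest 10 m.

E 707960 m, N 4668820 m

Zone 18 central meridian λ₀ = 6×18 − 183 = -75°; Δλ = +2.5167°.
Transverse Mercator on WGS84 with k₀ = 0.9996 gives E = 707963.634 m, N = 4668819.202 m.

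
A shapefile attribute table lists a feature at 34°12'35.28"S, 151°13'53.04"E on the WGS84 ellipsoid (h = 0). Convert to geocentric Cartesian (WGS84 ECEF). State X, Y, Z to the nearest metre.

WGS84: a = 6378137 m, e² = 0.006694380; N(φ) = a/√(1−e²sin²φ) = 6384896.027 m.
X = (N+h)·cosφ·cosλ = -4628476.273 m; Y = (N+h)·cosφ·sinλ = 2541224.174 m; Z = (N(1−e²)+h)·sinφ = -3565715.986 m.

X -4628476 m, Y 2541224 m, Z -3565716 m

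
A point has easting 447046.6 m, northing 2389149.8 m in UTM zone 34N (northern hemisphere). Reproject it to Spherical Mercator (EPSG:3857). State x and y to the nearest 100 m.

Unproject from UTM 34N (λ₀ = 21°) → φ = 21.60459983°, λ = 20.48840035°.
Web Mercator (R = 6378137 m): x = 2280758.294 m, y = 2464118.407 m.

x 2280800 m, y 2464100 m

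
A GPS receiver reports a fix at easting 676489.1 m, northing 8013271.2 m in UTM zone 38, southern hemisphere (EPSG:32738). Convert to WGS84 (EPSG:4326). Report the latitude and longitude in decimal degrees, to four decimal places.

lat -17.9616°, lon 46.6666°

Zone 38S: λ₀ = 45°, k₀ = 0.9996, false easting 500000 m, false northing 10000000 m.
Meridian distance M = (N − FN)/k₀ = -1987523.8 m.
Inverse transverse Mercator on WGS84 gives φ = -17.96159964°, λ = 46.66660015°.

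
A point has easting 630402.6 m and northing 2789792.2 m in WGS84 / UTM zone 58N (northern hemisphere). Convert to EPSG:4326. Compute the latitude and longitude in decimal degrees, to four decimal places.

Zone 58N: λ₀ = 165°, k₀ = 0.9996, false easting 500000 m.
Meridian distance M = (N − FN)/k₀ = 2790908.6 m.
Inverse transverse Mercator on WGS84 gives φ = 25.21870026°, λ = 166.29450039°.

lat 25.2187°, lon 166.2945°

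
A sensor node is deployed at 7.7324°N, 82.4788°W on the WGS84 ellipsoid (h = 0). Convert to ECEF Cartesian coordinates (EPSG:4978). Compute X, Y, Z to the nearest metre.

WGS84: a = 6378137 m, e² = 0.006694380; N(φ) = a/√(1−e²sin²φ) = 6378523.508 m.
X = (N+h)·cosφ·cosλ = 827312.698 m; Y = (N+h)·cosφ·sinλ = -6266146.686 m; Z = (N(1−e²)+h)·sinφ = 852463.171 m.

X 827313 m, Y -6266147 m, Z 852463 m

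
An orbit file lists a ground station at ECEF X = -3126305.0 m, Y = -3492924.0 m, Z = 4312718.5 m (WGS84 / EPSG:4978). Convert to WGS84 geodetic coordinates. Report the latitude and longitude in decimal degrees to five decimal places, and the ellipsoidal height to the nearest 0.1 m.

λ = atan2(Y, X) = -131.82979982°; p = √(X²+Y²) = 4687675.4 m.
Bowring's method on WGS84 (a = 6378137 m, b = 6356752.314 m) gives φ = 42.80620019°, h = 1452.698 m.

lat 42.80620°, lon -131.82980°, h 1452.7 m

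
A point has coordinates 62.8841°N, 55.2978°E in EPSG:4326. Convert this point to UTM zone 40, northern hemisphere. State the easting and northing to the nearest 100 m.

E 413400 m, N 6973800 m

Zone 40 central meridian λ₀ = 6×40 − 183 = 57°; Δλ = -1.7022°.
Transverse Mercator on WGS84 with k₀ = 0.9996 gives E = 413445.016 m, N = 6973820.614 m.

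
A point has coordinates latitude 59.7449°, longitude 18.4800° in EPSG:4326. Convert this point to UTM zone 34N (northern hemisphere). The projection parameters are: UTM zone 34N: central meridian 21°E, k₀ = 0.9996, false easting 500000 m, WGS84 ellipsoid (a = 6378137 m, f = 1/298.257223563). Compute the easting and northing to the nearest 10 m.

Zone 34 central meridian λ₀ = 6×34 − 183 = 21°; Δλ = -2.5200°.
Transverse Mercator on WGS84 with k₀ = 0.9996 gives E = 358382.002 m, N = 6625692.633 m.

E 358380 m, N 6625690 m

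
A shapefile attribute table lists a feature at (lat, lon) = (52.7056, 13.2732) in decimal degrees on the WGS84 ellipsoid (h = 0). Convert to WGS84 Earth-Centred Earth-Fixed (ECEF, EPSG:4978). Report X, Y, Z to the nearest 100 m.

WGS84: a = 6378137 m, e² = 0.006694380; N(φ) = a/√(1−e²sin²φ) = 6391691.171 m.
X = (N+h)·cosφ·cosλ = 3769337.373 m; Y = (N+h)·cosφ·sinλ = 889172.180 m; Z = (N(1−e²)+h)·sinφ = 5050759.790 m.

X 3769300 m, Y 889200 m, Z 5050800 m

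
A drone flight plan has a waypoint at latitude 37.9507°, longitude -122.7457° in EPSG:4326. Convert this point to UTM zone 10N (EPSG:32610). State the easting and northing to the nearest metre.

E 522342 m, N 4200376 m

Zone 10 central meridian λ₀ = 6×10 − 183 = -123°; Δλ = +0.2543°.
Transverse Mercator on WGS84 with k₀ = 0.9996 gives E = 522341.817 m, N = 4200375.597 m.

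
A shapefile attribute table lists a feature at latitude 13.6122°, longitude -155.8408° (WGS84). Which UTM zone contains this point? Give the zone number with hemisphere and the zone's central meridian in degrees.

UTM zone = ⌊(λ + 180)/6⌋ + 1; -155.8408° ∈ [-156°, -150°) → zone 5.
Hemisphere: N (φ ≥ 0).
Central meridian λ₀ = 6×5 − 183 = -153°.

Zone 5N, central meridian -153°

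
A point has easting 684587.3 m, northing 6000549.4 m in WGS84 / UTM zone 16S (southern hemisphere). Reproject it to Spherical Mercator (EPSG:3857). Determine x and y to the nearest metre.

x -9456468 m, y -4317449 m

Unproject from UTM 16S (λ₀ = -87°) → φ = -36.12220033°, λ = -84.94889977°.
Web Mercator (R = 6378137 m): x = -9456468.266 m, y = -4317449.003 m.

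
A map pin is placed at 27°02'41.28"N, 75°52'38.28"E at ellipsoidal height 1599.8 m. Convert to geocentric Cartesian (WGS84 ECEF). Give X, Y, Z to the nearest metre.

X 1387393 m, Y 5514197 m, Z 2883365 m

WGS84: a = 6378137 m, e² = 0.006694380; N(φ) = a/√(1−e²sin²φ) = 6382555.252 m.
X = (N+h)·cosφ·cosλ = 1387393.334 m; Y = (N+h)·cosφ·sinλ = 5514197.184 m; Z = (N(1−e²)+h)·sinφ = 2883365.072 m.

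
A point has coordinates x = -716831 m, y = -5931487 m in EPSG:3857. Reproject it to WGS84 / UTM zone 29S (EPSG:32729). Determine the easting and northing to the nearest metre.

E 694902 m, N 4798865 m

Web Mercator inverse (R = 6378137 m) → φ = -46.93509898°, λ = -6.43940243°.
UTM 29S forward: E = 694902.204 m, N = 4798865.229 m.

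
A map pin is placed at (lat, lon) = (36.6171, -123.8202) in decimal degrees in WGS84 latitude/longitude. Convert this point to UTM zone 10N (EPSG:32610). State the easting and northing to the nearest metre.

Zone 10 central meridian λ₀ = 6×10 − 183 = -123°; Δλ = -0.8202°.
Transverse Mercator on WGS84 with k₀ = 0.9996 gives E = 426656.800 m, N = 4052710.533 m.

E 426657 m, N 4052711 m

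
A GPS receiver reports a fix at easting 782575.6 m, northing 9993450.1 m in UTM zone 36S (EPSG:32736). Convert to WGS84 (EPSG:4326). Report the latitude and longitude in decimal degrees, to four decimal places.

Zone 36S: λ₀ = 33°, k₀ = 0.9996, false easting 500000 m, false northing 10000000 m.
Meridian distance M = (N − FN)/k₀ = -6552.5 m.
Inverse transverse Mercator on WGS84 gives φ = -0.05920045°, λ = 35.53860032°.

lat -0.0592°, lon 35.5386°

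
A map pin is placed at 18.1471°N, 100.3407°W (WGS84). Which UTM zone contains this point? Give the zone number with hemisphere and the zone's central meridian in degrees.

Zone 14N, central meridian -99°

UTM zone = ⌊(λ + 180)/6⌋ + 1; -100.3407° ∈ [-102°, -96°) → zone 14.
Hemisphere: N (φ ≥ 0).
Central meridian λ₀ = 6×14 − 183 = -99°.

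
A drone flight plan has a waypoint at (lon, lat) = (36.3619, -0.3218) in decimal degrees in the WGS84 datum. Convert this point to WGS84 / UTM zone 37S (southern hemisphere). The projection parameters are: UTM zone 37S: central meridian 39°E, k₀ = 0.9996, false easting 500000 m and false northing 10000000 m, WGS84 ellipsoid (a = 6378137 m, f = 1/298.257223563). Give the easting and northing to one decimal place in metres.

Zone 37 central meridian λ₀ = 6×37 − 183 = 39°; Δλ = -2.6381°.
Transverse Mercator on WGS84 with k₀ = 0.9996 gives E = 206345.649 m, N = 9964393.437 m.

E 206345.6 m, N 9964393.4 m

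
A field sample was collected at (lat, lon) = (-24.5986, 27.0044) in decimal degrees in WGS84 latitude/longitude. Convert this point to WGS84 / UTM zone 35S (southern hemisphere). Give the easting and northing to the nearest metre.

E 500445 m, N 7279498 m

Zone 35 central meridian λ₀ = 6×35 − 183 = 27°; Δλ = +0.0044°.
Transverse Mercator on WGS84 with k₀ = 0.9996 gives E = 500445.434 m, N = 7279497.502 m.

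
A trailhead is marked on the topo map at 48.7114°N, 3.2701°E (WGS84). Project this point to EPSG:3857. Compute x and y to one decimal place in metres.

Web Mercator is spherical with R = a = 6378137 m.
x = R·λ = 6378137 × 0.057074012 = 364025.867 m.
y = R·ln tan(π/4 + φ/2) = 6378137 × 0.976152305 = 6226033.136 m.

x 364025.9 m, y 6226033.1 m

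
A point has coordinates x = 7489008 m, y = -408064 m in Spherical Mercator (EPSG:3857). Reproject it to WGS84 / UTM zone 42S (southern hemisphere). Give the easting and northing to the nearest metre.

E 308401 m, N 9594916 m

Web Mercator inverse (R = 6378137 m) → φ = -3.66320306°, λ = 67.27490349°.
UTM 42S forward: E = 308400.627 m, N = 9594916.131 m.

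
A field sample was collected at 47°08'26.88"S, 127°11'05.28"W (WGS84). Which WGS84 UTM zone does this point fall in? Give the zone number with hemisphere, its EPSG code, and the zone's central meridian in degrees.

Zone 9S (EPSG:32709), central meridian -129°

UTM zone = ⌊(λ + 180)/6⌋ + 1; -127.1848° ∈ [-132°, -126°) → zone 9.
Hemisphere: S (φ < 0).
Central meridian λ₀ = 6×9 − 183 = -129°.
EPSG code: 32709.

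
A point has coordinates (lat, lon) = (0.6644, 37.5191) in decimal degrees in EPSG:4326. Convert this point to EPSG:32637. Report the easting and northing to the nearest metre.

E 335205 m, N 73461 m

Zone 37 central meridian λ₀ = 6×37 − 183 = 39°; Δλ = -1.4809°.
Transverse Mercator on WGS84 with k₀ = 0.9996 gives E = 335205.444 m, N = 73460.895 m.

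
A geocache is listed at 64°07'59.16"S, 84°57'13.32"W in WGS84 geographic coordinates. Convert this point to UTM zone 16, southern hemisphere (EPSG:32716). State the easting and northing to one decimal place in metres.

Zone 16 central meridian λ₀ = 6×16 − 183 = -87°; Δλ = +2.0463°.
Transverse Mercator on WGS84 with k₀ = 0.9996 gives E = 599599.486 m, N = 2886553.381 m.

E 599599.5 m, N 2886553.4 m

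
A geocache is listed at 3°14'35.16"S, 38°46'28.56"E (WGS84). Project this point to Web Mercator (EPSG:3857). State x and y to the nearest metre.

x 4316369 m, y -361213 m

Web Mercator is spherical with R = a = 6378137 m.
x = R·λ = 6378137 × 0.676744436 = 4316368.728 m.
y = R·ln tan(π/4 + φ/2) = 6378137 × -0.056633022 = -361213.172 m.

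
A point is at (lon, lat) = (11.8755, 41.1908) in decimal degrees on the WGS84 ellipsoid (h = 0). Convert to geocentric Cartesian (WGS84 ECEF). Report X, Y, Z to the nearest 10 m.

X 4703790 m, Y 989140 m, Z 4178390 m

WGS84: a = 6378137 m, e² = 0.006694380; N(φ) = a/√(1−e²sin²φ) = 6387416.472 m.
X = (N+h)·cosφ·cosλ = 4703786.221 m; Y = (N+h)·cosφ·sinλ = 989142.731 m; Z = (N(1−e²)+h)·sinφ = 4178391.896 m.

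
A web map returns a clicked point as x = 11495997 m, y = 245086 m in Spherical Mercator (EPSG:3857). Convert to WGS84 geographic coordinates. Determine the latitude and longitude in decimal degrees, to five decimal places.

lat 2.20110°, lon 103.27030°

R = 6378137 m. λ = x/R = 103.27029811°.
φ = 2·arctan(exp(y/R)) − 90° = 2·arctan(1.03917) − 90° = 2.20110339°.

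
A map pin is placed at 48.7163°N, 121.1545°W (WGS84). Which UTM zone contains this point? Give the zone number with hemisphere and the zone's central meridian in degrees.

Zone 10N, central meridian -123°

UTM zone = ⌊(λ + 180)/6⌋ + 1; -121.1545° ∈ [-126°, -120°) → zone 10.
Hemisphere: N (φ ≥ 0).
Central meridian λ₀ = 6×10 − 183 = -123°.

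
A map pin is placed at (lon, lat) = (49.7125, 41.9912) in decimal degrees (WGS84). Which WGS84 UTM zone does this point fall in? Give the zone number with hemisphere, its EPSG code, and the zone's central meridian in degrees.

Zone 39N (EPSG:32639), central meridian 51°

UTM zone = ⌊(λ + 180)/6⌋ + 1; 49.7125° ∈ [48°, 54°) → zone 39.
Hemisphere: N (φ ≥ 0).
Central meridian λ₀ = 6×39 − 183 = 51°.
EPSG code: 32639.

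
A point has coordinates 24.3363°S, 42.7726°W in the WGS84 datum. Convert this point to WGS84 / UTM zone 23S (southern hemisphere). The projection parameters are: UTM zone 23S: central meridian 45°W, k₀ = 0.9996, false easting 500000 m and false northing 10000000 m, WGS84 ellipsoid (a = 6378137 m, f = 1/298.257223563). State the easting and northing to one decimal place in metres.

Zone 23 central meridian λ₀ = 6×23 − 183 = -45°; Δλ = +2.2274°.
Transverse Mercator on WGS84 with k₀ = 0.9996 gives E = 725996.477 m, N = 7306728.678 m.

E 725996.5 m, N 7306728.7 m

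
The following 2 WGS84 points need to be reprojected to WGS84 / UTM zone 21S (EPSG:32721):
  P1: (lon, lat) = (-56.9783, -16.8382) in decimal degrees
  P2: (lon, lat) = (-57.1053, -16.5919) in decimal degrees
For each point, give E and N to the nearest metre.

P1: E 502312 m, N 8138344 m; P2: E 488768 m, N 8165587 m

UTM zone 21S: λ₀ = -57°, k₀ = 0.9996.
P1 (-16.8382°, -56.9783°) → (502311.791, 8138343.819) m.
P2 (-16.5919°, -57.1053°) → (488767.547, 8165587.178) m.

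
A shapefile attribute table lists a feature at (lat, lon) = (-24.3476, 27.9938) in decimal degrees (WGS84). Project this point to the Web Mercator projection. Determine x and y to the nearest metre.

x 3116256 m, y -2795822 m

Web Mercator is spherical with R = a = 6378137 m.
x = R·λ = 6378137 × 0.488583980 = 3116255.561 m.
y = R·ln tan(π/4 + φ/2) = 6378137 × -0.438344653 = -2795822.251 m.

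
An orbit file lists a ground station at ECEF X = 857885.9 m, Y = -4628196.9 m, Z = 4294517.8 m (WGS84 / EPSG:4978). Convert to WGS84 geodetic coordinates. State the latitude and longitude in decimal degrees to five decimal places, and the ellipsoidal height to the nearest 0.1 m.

lat 42.56770°, lon -79.49880°, h 3343.1 m

λ = atan2(Y, X) = -79.49879947°; p = √(X²+Y²) = 4707034.6 m.
Bowring's method on WGS84 (a = 6378137 m, b = 6356752.314 m) gives φ = 42.56770011°, h = 3343.090 m.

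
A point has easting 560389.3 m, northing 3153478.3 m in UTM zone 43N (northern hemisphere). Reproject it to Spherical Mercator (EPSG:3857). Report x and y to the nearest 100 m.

x 8417700 m, y 3313000 m

Unproject from UTM 43N (λ₀ = 75°) → φ = 28.50659966°, λ = 75.61709955°.
Web Mercator (R = 6378137 m): x = 8417657.017 m, y = 3312995.863 m.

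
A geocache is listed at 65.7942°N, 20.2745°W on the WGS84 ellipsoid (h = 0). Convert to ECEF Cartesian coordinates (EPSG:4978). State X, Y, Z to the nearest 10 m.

WGS84: a = 6378137 m, e² = 0.006694380; N(φ) = a/√(1−e²sin²φ) = 6395971.352 m.
X = (N+h)·cosφ·cosλ = 2459968.260 m; Y = (N+h)·cosφ·sinλ = -908725.454 m; Z = (N(1−e²)+h)·sinφ = 5794576.167 m.

X 2459970 m, Y -908730 m, Z 5794580 m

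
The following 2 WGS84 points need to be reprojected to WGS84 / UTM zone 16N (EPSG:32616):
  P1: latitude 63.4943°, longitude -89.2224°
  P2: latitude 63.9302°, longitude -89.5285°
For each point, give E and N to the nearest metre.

UTM zone 16N: λ₀ = -87°, k₀ = 0.9996.
P1 (63.4943°, -89.2224°) → (389354.049, 7042585.269) m.
P2 (63.9302°, -89.5285°) → (376041.860, 7091693.646) m.

P1: E 389354 m, N 7042585 m; P2: E 376042 m, N 7091694 m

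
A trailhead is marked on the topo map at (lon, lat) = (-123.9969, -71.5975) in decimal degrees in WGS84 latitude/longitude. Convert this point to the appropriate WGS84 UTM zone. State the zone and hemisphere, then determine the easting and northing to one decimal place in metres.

Zone 10S: E 464875.9 m, N 2055672.1 m

Longitude -123.9969° lies in the 6° band [-126°, -120°), giving zone 10; latitude is south of the equator, so 10S.
Zone 10 central meridian λ₀ = 6×10 − 183 = -123°; Δλ = -0.9969°.
Transverse Mercator on WGS84 with k₀ = 0.9996 gives E = 464875.861 m, N = 2055672.103 m.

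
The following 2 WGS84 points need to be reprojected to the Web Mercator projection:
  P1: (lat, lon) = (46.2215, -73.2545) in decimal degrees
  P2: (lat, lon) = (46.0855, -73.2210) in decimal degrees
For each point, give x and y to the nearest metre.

Web Mercator: x = R·λ, y = R·ln tan(π/4+φ/2), R = 6378137 m.
P1 (46.2215°, -73.2545°) → (-8154653.638, 5815916.079) m.
P2 (46.0855°, -73.2210°) → (-8150924.435, 5794061.257) m.

P1: x -8154654 m, y 5815916 m; P2: x -8150924 m, y 5794061 m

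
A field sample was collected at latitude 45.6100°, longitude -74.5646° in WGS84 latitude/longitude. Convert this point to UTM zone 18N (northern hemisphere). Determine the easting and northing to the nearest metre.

E 533950 m, N 5050809 m

Zone 18 central meridian λ₀ = 6×18 − 183 = -75°; Δλ = +0.4354°.
Transverse Mercator on WGS84 with k₀ = 0.9996 gives E = 533950.102 m, N = 5050809.484 m.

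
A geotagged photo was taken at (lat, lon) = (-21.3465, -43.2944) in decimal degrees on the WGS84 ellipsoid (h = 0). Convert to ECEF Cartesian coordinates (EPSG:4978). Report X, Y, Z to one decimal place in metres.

X 4325703.6 m, Y -4075538.7 m, Z -2307169.3 m

WGS84: a = 6378137 m, e² = 0.006694380; N(φ) = a/√(1−e²sin²φ) = 6380967.631 m.
X = (N+h)·cosφ·cosλ = 4325703.565 m; Y = (N+h)·cosφ·sinλ = -4075538.666 m; Z = (N(1−e²)+h)·sinφ = -2307169.326 m.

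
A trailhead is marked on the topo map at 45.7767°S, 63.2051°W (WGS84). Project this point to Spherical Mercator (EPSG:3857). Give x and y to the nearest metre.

Web Mercator is spherical with R = a = 6378137 m.
x = R·λ = 6378137 × -1.103137099 = -7035959.548 m.
y = R·ln tan(π/4 + φ/2) = 6378137 × -0.900676352 = -5744637.163 m.

x -7035960 m, y -5744637 m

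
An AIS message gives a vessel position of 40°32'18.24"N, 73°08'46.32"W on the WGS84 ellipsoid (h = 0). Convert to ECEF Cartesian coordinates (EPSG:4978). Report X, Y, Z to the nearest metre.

WGS84: a = 6378137 m, e² = 0.006694380; N(φ) = a/√(1−e²sin²φ) = 6387174.879 m.
X = (N+h)·cosφ·cosλ = 1407341.789 m; Y = (N+h)·cosφ·sinλ = -4645571.334 m; Z = (N(1−e²)+h)·sinφ = 4123601.418 m.

X 1407342 m, Y -4645571 m, Z 4123601 m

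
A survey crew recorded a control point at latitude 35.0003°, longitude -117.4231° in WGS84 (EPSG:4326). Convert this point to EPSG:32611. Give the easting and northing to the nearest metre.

E 461391 m, N 3873158 m

Zone 11 central meridian λ₀ = 6×11 − 183 = -117°; Δλ = -0.4231°.
Transverse Mercator on WGS84 with k₀ = 0.9996 gives E = 461391.445 m, N = 3873158.099 m.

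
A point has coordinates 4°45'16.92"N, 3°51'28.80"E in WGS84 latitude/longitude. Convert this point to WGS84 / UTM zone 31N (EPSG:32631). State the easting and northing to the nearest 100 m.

Zone 31 central meridian λ₀ = 6×31 − 183 = 3°; Δλ = +0.8580°.
Transverse Mercator on WGS84 with k₀ = 0.9996 gives E = 595151.084 m, N = 525608.365 m.

E 595200 m, N 525600 m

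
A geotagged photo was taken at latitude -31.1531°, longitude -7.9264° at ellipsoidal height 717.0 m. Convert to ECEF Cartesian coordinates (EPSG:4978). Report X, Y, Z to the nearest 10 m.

X 5411640 m, Y -753470 m, Z -3280800 m

WGS84: a = 6378137 m, e² = 0.006694380; N(φ) = a/√(1−e²sin²φ) = 6383858.211 m.
X = (N+h)·cosφ·cosλ = 5411641.510 m; Y = (N+h)·cosφ·sinλ = -753468.994 m; Z = (N(1−e²)+h)·sinφ = -3280802.571 m.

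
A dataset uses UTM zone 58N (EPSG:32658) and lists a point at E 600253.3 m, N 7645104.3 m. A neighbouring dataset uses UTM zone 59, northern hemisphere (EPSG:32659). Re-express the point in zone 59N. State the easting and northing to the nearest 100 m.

E 359300 m, N 7647100 m

UTM 58N → geographic: φ = 68.89869994°, λ = 167.49580029°.
UTM 59N (λ₀ = 171°) forward: E = 359272.553 m, N = 7647083.240 m.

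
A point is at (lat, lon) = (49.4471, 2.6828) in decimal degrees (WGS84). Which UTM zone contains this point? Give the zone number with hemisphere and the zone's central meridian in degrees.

Zone 31N, central meridian 3°

UTM zone = ⌊(λ + 180)/6⌋ + 1; 2.6828° ∈ [0°, 6°) → zone 31.
Hemisphere: N (φ ≥ 0).
Central meridian λ₀ = 6×31 − 183 = 3°.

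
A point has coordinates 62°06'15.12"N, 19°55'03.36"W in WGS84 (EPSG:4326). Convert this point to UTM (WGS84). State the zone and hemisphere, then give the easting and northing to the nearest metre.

Zone 27N: E 556498 m, N 6886260 m

Longitude -19.9176° lies in the 6° band [-24°, -18°), giving zone 27; latitude is north of the equator, so 27N.
Zone 27 central meridian λ₀ = 6×27 − 183 = -21°; Δλ = +1.0824°.
Transverse Mercator on WGS84 with k₀ = 0.9996 gives E = 556497.568 m, N = 6886259.889 m.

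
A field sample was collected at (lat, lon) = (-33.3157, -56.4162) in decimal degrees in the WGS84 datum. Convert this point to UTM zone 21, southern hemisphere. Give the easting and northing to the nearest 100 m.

E 554300 m, N 6313600 m

Zone 21 central meridian λ₀ = 6×21 − 183 = -57°; Δλ = +0.5838°.
Transverse Mercator on WGS84 with k₀ = 0.9996 gives E = 554341.489 m, N = 6313561.573 m.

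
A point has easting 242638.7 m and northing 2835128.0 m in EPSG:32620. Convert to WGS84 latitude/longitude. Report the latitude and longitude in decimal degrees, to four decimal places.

lat 25.6113°, lon -65.5627°

Zone 20N: λ₀ = -63°, k₀ = 0.9996, false easting 500000 m.
Meridian distance M = (N − FN)/k₀ = 2836262.5 m.
Inverse transverse Mercator on WGS84 gives φ = 25.61130044°, λ = -65.56270026°.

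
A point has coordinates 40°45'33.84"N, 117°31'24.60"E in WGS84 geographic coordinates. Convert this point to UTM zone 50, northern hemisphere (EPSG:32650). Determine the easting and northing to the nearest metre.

E 544187 m, N 4512181 m

Zone 50 central meridian λ₀ = 6×50 − 183 = 117°; Δλ = +0.5235°.
Transverse Mercator on WGS84 with k₀ = 0.9996 gives E = 544186.954 m, N = 4512180.534 m.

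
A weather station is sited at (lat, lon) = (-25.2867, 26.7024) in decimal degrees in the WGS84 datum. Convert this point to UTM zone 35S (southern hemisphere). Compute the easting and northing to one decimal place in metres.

E 470039.2 m, N 7203272.5 m

Zone 35 central meridian λ₀ = 6×35 − 183 = 27°; Δλ = -0.2976°.
Transverse Mercator on WGS84 with k₀ = 0.9996 gives E = 470039.245 m, N = 7203272.520 m.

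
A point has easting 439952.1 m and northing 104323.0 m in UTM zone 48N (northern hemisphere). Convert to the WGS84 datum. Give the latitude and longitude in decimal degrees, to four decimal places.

lat 0.9438°, lon 104.4603°

Zone 48N: λ₀ = 105°, k₀ = 0.9996, false easting 500000 m.
Meridian distance M = (N − FN)/k₀ = 104364.7 m.
Inverse transverse Mercator on WGS84 gives φ = 0.94379990°, λ = 104.46029998°.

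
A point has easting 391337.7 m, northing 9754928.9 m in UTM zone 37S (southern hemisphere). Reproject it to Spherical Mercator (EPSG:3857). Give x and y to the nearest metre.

x 4232679 m, y -246846 m

Unproject from UTM 37S (λ₀ = 39°) → φ = -2.21689969°, λ = 38.02280037°.
Web Mercator (R = 6378137 m): x = 4232678.776 m, y = -246845.744 m.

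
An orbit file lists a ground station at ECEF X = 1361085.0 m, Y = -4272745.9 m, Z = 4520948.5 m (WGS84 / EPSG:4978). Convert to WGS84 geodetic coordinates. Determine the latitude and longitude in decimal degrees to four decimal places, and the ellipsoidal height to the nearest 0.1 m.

λ = atan2(Y, X) = -72.33070006°; p = √(X²+Y²) = 4484295.9 m.
Bowring's method on WGS84 (a = 6378137 m, b = 6356752.314 m) gives φ = 45.42560014°, h = 391.447 m.

lat 45.4256°, lon -72.3307°, h 391.4 m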